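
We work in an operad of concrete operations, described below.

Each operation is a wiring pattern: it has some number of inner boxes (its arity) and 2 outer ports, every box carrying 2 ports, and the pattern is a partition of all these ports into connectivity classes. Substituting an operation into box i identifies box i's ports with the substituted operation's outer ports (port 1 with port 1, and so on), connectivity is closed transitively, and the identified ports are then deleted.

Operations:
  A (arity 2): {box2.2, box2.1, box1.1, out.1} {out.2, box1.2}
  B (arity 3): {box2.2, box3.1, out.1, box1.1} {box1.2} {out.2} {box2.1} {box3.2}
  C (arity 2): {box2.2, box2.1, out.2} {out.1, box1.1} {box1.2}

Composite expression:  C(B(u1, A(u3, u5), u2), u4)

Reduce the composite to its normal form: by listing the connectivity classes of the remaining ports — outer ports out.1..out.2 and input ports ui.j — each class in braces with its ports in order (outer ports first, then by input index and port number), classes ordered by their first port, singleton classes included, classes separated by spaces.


{out.1, u1.1, u2.1, u3.2} {out.2, u4.1, u4.2} {u1.2} {u2.2} {u3.1, u5.1, u5.2}

Treat the ports identified at C as solder joints: merge, then drop.
A over (u3, u5) gives {out.1, u3.1, u5.1, u5.2} {out.2, u3.2}, out.j being that stage's outer ports
B over (u1, u3, u5, u2) gives {out.1, u1.1, u2.1, u3.2} {out.2} {u1.2} {u2.2} {u3.1, u5.1, u5.2}, out.j being that stage's outer ports
C over (u1, u3, u5, u2, u4) gives {out.1, u1.1, u2.1, u3.2} {out.2, u4.1, u4.2} {u1.2} {u2.2} {u3.1, u5.1, u5.2}, out.j being that stage's outer ports


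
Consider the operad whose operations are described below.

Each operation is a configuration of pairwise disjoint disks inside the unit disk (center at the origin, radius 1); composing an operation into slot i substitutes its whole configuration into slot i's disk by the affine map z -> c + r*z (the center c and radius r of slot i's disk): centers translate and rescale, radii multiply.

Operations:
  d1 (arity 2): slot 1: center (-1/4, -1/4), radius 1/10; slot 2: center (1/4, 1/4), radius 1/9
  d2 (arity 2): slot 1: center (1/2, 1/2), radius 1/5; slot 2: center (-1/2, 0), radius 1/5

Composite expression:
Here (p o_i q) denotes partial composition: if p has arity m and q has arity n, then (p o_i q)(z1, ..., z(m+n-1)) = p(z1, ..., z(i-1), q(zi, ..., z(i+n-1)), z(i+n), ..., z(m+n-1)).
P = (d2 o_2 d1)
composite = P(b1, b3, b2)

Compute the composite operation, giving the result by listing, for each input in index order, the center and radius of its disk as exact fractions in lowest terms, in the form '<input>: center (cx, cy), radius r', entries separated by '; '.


b1: center (1/2, 1/2), radius 1/5; b2: center (-9/20, 1/20), radius 1/45; b3: center (-11/20, -1/20), radius 1/50


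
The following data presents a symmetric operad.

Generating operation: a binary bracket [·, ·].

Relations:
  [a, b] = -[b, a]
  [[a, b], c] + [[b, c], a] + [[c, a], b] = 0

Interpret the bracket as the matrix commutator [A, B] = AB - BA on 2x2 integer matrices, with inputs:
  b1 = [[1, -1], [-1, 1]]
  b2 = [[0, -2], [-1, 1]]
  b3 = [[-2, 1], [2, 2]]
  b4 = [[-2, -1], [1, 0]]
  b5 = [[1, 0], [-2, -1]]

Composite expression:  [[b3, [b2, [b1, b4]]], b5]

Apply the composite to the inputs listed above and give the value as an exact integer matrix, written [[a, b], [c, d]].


[[-72, -72], [72, 72]]

[b1, b4] = [[-2, -2], [2, 2]]
[b2, [b1, b4]] = [[-6, -6], [6, 6]]
[b3, [b2, [b1, b4]]] = [[18, 36], [0, -18]]
[[b3, [b2, [b1, b4]]], b5] = [[-72, -72], [72, 72]]


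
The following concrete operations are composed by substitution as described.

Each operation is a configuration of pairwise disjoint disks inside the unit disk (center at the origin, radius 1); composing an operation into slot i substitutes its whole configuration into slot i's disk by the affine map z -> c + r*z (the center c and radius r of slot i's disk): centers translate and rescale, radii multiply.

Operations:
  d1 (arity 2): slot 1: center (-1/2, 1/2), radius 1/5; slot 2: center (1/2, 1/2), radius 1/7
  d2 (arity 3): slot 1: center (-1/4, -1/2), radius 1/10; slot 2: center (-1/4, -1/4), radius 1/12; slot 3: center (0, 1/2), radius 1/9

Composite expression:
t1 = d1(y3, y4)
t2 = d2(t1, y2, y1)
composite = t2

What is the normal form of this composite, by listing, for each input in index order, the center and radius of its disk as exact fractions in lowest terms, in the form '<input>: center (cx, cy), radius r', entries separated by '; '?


y1: center (0, 1/2), radius 1/9; y2: center (-1/4, -1/4), radius 1/12; y3: center (-3/10, -9/20), radius 1/50; y4: center (-1/5, -9/20), radius 1/70

Nesting under d2 composes maps z -> c + r*z down each y-path.
input y3: composing its 2 substitution steps yields center (-3/10, -9/20), radius 1/50
input y4: composing its 2 substitution steps yields center (-1/5, -9/20), radius 1/70
input y2: composing its 1 substitution step yields center (-1/4, -1/4), radius 1/12
input y1: composing its 1 substitution step yields center (0, 1/2), radius 1/9


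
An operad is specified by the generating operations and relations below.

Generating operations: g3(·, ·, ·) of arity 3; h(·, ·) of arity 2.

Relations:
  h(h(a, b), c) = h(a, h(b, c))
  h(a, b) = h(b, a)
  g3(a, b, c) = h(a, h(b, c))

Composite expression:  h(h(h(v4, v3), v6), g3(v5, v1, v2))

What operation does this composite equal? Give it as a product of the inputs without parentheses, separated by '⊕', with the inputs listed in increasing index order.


v1 ⊕ v2 ⊕ v3 ⊕ v4 ⊕ v5 ⊕ v6

Reordering under h is free, so list the v-inputs canonically.
h(v4, v3) linearizes to v4 ⊕ v3
h(h(v4, v3), v6) linearizes to v4 ⊕ v3 ⊕ v6
g3(v5, v1, v2) linearizes to v5 ⊕ v1 ⊕ v2
h(h(h(v4, v3), v6), g3(v5, v1, v2)) linearizes to v4 ⊕ v3 ⊕ v6 ⊕ v5 ⊕ v1 ⊕ v2
reordering the factors by index: v1 ⊕ v2 ⊕ v3 ⊕ v4 ⊕ v5 ⊕ v6


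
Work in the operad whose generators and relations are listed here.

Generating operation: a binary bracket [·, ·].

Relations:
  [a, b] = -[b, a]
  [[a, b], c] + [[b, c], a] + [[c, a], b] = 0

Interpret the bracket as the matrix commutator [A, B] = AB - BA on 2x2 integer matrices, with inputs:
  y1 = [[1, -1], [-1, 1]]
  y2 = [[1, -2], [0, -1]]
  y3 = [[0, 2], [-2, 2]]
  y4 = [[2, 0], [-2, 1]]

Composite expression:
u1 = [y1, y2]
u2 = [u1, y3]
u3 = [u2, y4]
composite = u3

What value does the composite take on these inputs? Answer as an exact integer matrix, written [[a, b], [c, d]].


[y1, y2] = [[-2, 2], [-2, 2]]
[[y1, y2], y3] = [[0, -4], [-4, 0]]
[[[y1, y2], y3], y4] = [[8, 4], [-4, -8]]

[[8, 4], [-4, -8]]


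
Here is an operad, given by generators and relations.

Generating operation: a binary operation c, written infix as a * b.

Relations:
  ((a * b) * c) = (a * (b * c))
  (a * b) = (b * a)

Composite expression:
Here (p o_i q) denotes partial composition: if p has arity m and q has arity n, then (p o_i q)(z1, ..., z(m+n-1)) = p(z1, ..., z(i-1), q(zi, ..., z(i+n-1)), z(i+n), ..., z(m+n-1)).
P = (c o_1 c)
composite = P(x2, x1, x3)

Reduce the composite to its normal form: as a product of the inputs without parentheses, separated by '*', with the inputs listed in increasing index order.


x1 * x2 * x3

Both nesting and order wash out for c; what remains is which x's occur.
(x2 * x1) reduces to x2 * x1
((x2 * x1) * x3) reduces to x2 * x1 * x3
the factors in increasing index order: x1 * x2 * x3


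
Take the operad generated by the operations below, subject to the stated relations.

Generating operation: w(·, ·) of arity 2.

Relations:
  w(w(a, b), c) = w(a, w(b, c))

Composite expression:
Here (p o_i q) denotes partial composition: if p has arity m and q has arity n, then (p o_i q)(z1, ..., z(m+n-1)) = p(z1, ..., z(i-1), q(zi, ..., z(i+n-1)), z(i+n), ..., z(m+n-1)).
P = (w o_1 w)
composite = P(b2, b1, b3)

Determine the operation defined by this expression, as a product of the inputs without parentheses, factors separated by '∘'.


b2 ∘ b1 ∘ b3

Key point: w is associative — brackets drop, the b-order remains.
w(b2, b1) flattens to b2 ∘ b1
w(w(b2, b1), b3) flattens to b2 ∘ b1 ∘ b3


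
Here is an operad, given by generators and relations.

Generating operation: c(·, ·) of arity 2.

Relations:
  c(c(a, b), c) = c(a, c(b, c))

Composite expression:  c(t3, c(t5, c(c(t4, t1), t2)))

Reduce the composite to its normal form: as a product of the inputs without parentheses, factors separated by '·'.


The c-tree's shape is irrelevant; the t-reading-order decides.
c(t4, t1) collapses to t4 · t1
c(c(t4, t1), t2) collapses to t4 · t1 · t2
c(t5, c(c(t4, t1), t2)) collapses to t5 · t4 · t1 · t2
c(t3, c(t5, c(c(t4, t1), t2))) collapses to t3 · t5 · t4 · t1 · t2

t3 · t5 · t4 · t1 · t2


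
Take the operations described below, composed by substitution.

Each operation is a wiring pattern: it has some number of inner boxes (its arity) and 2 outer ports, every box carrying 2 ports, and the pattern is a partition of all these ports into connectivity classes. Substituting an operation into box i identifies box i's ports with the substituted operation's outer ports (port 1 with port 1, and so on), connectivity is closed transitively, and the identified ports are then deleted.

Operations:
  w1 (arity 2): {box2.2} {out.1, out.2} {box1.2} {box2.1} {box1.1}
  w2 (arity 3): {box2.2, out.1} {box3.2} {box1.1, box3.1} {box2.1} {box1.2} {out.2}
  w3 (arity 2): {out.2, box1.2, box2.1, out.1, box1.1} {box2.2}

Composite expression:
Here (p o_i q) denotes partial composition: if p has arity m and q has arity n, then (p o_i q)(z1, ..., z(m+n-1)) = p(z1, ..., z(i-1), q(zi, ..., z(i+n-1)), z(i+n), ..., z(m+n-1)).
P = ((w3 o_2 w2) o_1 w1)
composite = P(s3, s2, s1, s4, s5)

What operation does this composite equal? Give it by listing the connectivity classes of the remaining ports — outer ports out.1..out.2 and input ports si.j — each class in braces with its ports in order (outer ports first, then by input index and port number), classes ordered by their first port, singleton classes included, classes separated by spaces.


{out.1, out.2, s4.2} {s1.1, s5.1} {s1.2} {s2.1} {s2.2} {s3.1} {s3.2} {s4.1} {s5.2}

Treat the ports identified at w3 as solder joints: merge, then drop.
through w1, on inputs (s3, s2): {out.1, out.2} {s2.1} {s2.2} {s3.1} {s3.2} (out.j = stage outer ports)
through w2, on inputs (s1, s4, s5): {out.1, s4.2} {out.2} {s1.1, s5.1} {s1.2} {s4.1} {s5.2} (out.j = stage outer ports)
through w3, on inputs (s3, s2, s1, s4, s5): {out.1, out.2, s4.2} {s1.1, s5.1} {s1.2} {s2.1} {s2.2} {s3.1} {s3.2} {s4.1} {s5.2} (out.j = stage outer ports)


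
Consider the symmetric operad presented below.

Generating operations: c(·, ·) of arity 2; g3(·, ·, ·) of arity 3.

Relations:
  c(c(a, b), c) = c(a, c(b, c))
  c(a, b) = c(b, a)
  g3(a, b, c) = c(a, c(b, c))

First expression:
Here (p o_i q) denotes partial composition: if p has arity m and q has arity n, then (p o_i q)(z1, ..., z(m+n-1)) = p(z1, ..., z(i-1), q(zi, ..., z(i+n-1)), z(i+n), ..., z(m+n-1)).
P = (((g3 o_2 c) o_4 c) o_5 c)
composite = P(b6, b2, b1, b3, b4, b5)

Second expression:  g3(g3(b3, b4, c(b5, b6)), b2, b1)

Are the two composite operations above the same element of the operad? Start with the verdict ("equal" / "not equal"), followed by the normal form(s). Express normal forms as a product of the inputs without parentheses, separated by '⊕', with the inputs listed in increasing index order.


Reducing the first expression gives b1 ⊕ b2 ⊕ b3 ⊕ b4 ⊕ b5 ⊕ b6
Reducing the second expression gives b1 ⊕ b2 ⊕ b3 ⊕ b4 ⊕ b5 ⊕ b6
The forms coincide; equal.

equal; the common form is b1 ⊕ b2 ⊕ b3 ⊕ b4 ⊕ b5 ⊕ b6


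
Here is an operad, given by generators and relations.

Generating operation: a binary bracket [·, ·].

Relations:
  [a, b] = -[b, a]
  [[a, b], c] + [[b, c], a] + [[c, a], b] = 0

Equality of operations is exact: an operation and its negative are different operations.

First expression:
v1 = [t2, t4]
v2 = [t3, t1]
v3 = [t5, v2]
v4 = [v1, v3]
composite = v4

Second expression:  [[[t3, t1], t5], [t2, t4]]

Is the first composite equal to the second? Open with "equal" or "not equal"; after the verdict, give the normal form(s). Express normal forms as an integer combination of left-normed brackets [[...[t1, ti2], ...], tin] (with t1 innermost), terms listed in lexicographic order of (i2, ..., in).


equal — both sides give -[[[[t1, t3], t5], t2], t4] + [[[[t1, t3], t5], t4], t2]

Normal form of the first expression: -[[[[t1, t3], t5], t2], t4] + [[[[t1, t3], t5], t4], t2]
Normal form of the second expression: -[[[[t1, t3], t5], t2], t4] + [[[[t1, t3], t5], t4], t2]
Identical normal forms: equal.


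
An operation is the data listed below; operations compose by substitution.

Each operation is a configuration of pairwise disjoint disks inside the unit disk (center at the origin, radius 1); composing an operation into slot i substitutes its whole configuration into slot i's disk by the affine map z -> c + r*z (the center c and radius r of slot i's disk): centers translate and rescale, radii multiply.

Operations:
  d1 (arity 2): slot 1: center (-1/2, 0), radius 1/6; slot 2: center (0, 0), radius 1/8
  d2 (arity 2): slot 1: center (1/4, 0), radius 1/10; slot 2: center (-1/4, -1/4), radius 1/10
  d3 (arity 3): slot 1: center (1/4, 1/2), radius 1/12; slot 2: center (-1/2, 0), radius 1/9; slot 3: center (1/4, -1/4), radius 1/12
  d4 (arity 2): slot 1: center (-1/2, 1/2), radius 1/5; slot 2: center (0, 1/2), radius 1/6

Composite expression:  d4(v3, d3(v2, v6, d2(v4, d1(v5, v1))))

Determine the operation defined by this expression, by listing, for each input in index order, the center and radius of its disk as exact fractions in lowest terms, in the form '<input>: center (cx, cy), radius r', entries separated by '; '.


Each v-disk chains the slot maps above it in d4; radii multiply.
input v3: applying the 1 nested substitution gives center (-1/2, 1/2), radius 1/5
input v2: applying the 2 nested substitutions gives center (1/24, 7/12), radius 1/72
input v6: applying the 2 nested substitutions gives center (-1/12, 1/2), radius 1/54
input v4: applying the 3 nested substitutions gives center (13/288, 11/24), radius 1/720
input v5: applying the 4 nested substitutions gives center (3/80, 131/288), radius 1/4320
input v1: applying the 4 nested substitutions gives center (11/288, 131/288), radius 1/5760

v1: center (11/288, 131/288), radius 1/5760; v2: center (1/24, 7/12), radius 1/72; v3: center (-1/2, 1/2), radius 1/5; v4: center (13/288, 11/24), radius 1/720; v5: center (3/80, 131/288), radius 1/4320; v6: center (-1/12, 1/2), radius 1/54


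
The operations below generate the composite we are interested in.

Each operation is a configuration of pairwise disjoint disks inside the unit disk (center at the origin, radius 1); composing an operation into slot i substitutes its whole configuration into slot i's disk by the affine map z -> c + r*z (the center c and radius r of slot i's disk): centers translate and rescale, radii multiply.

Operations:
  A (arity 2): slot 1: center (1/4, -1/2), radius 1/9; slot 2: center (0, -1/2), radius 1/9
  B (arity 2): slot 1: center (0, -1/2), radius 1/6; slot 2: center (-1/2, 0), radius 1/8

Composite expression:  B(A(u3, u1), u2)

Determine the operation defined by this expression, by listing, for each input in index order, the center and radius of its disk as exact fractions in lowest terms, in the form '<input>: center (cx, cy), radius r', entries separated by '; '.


Follow each u-input down from B: c' goes to c + r*c', radius to r*r'.
u3 passes through 2 substitutions, ending at center (1/24, -7/12), radius 1/54
u1 passes through 2 substitutions, ending at center (0, -7/12), radius 1/54
u2 passes through 1 substitution, ending at center (-1/2, 0), radius 1/8

u1: center (0, -7/12), radius 1/54; u2: center (-1/2, 0), radius 1/8; u3: center (1/24, -7/12), radius 1/54


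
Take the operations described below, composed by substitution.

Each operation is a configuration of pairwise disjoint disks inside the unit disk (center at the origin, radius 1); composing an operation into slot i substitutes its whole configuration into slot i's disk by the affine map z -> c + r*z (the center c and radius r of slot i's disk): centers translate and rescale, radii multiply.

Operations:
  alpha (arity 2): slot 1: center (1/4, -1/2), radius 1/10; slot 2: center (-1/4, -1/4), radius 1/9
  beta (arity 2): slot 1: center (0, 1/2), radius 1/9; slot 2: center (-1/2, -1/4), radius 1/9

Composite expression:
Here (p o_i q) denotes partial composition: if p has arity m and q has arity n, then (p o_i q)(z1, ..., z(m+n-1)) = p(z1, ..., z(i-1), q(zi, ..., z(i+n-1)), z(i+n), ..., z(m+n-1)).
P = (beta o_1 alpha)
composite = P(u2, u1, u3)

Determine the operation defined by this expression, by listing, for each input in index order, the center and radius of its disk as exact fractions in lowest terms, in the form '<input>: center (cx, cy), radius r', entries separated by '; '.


Each u-disk chains the slot maps above it in beta; radii multiply.
input u2: applying the 2 nested substitutions gives center (1/36, 4/9), radius 1/90
input u1: applying the 2 nested substitutions gives center (-1/36, 17/36), radius 1/81
input u3: applying the 1 nested substitution gives center (-1/2, -1/4), radius 1/9

u1: center (-1/36, 17/36), radius 1/81; u2: center (1/36, 4/9), radius 1/90; u3: center (-1/2, -1/4), radius 1/9


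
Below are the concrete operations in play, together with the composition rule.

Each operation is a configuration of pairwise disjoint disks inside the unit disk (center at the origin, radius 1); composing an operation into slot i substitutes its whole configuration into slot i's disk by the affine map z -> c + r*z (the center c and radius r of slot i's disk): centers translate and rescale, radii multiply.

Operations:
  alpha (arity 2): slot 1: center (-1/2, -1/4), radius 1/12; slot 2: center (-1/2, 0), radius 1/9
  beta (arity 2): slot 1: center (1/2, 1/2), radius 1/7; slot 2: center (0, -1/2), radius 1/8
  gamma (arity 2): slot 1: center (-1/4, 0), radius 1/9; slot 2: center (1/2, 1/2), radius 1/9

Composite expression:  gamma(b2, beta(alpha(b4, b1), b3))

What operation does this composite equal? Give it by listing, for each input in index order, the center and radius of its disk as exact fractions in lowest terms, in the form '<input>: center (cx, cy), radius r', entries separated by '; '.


b1: center (23/42, 5/9), radius 1/567; b2: center (-1/4, 0), radius 1/9; b3: center (1/2, 4/9), radius 1/72; b4: center (23/42, 139/252), radius 1/756

Follow each b-input down from gamma: c' goes to c + r*c', radius to r*r'.
b2 passes through 1 substitution, ending at center (-1/4, 0), radius 1/9
b4 passes through 3 substitutions, ending at center (23/42, 139/252), radius 1/756
b1 passes through 3 substitutions, ending at center (23/42, 5/9), radius 1/567
b3 passes through 2 substitutions, ending at center (1/2, 4/9), radius 1/72


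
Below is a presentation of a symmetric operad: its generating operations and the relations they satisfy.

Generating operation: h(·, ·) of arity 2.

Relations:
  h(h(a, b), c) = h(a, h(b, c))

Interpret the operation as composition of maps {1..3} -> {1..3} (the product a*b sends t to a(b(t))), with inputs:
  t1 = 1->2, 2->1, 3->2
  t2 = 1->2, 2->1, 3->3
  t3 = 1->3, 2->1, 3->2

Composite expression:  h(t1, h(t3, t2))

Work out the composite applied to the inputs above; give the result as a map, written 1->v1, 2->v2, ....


1->2, 2->2, 3->1

h(t3, t2) = 1->1, 2->3, 3->2
h(t1, h(t3, t2)) = 1->2, 2->2, 3->1


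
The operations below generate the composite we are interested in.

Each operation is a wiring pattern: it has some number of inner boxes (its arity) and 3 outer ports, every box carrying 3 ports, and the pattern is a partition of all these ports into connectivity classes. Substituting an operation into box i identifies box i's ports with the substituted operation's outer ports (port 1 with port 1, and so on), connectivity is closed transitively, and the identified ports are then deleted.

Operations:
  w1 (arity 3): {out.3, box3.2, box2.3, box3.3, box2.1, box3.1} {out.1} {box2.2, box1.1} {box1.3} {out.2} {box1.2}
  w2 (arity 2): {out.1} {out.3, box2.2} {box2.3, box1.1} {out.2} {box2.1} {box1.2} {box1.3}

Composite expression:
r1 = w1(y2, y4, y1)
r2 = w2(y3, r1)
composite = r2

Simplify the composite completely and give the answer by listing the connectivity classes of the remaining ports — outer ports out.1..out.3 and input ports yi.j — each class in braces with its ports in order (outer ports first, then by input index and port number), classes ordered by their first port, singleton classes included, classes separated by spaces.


Reachability decides: close wires over w2-identified ports.
stage w1: inputs (y2, y4, y1), connectivity {out.1} {out.2} {out.3, y1.1, y1.2, y1.3, y4.1, y4.3} {y2.1, y4.2} {y2.2} {y2.3}, out.j its boundary
stage w2: inputs (y3, y2, y4, y1), connectivity {out.1} {out.2} {out.3} {y1.1, y1.2, y1.3, y3.1, y4.1, y4.3} {y2.1, y4.2} {y2.2} {y2.3} {y3.2} {y3.3}, out.j its boundary

{out.1} {out.2} {out.3} {y1.1, y1.2, y1.3, y3.1, y4.1, y4.3} {y2.1, y4.2} {y2.2} {y2.3} {y3.2} {y3.3}


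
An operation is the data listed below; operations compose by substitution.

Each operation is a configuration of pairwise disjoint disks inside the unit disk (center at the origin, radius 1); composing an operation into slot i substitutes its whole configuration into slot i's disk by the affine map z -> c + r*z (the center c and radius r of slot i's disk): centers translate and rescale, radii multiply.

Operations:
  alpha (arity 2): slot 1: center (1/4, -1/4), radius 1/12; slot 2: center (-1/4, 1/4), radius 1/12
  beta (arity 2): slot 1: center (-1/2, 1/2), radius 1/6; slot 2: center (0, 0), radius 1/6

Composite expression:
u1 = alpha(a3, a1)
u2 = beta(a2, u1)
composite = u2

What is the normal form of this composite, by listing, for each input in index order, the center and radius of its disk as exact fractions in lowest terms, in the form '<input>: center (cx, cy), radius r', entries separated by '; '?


a1: center (-1/24, 1/24), radius 1/72; a2: center (-1/2, 1/2), radius 1/6; a3: center (1/24, -1/24), radius 1/72


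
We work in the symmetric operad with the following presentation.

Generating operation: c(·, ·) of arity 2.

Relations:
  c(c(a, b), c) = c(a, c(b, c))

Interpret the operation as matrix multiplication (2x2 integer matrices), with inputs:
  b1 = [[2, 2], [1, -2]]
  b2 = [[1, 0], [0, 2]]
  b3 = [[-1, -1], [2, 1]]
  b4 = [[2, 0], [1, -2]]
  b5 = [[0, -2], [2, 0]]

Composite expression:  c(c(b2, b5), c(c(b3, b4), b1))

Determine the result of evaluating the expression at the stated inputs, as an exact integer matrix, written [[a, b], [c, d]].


c(b2, b5) = [[0, -2], [4, 0]]
c(b3, b4) = [[-3, 2], [5, -2]]
c(c(b3, b4), b1) = [[-4, -10], [8, 14]]
c(c(b2, b5), c(c(b3, b4), b1)) = [[-16, -28], [-16, -40]]

[[-16, -28], [-16, -40]]


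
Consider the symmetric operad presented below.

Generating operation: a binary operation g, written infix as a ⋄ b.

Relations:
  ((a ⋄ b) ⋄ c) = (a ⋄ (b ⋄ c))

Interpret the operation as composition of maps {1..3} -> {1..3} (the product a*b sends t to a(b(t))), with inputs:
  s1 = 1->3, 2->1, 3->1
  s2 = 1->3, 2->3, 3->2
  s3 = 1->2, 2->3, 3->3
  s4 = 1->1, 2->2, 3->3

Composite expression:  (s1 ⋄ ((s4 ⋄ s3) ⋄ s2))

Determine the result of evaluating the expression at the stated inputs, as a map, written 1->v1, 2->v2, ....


(s4 ⋄ s3) = 1->2, 2->3, 3->3
((s4 ⋄ s3) ⋄ s2) = 1->3, 2->3, 3->3
(s1 ⋄ ((s4 ⋄ s3) ⋄ s2)) = 1->1, 2->1, 3->1

1->1, 2->1, 3->1


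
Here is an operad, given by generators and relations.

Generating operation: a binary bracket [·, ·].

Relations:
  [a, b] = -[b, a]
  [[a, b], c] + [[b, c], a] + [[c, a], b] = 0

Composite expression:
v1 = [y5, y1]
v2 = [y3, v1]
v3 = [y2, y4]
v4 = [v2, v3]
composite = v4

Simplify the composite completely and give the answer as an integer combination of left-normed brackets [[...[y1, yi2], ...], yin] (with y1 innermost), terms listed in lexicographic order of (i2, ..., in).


[[[[y1, y5], y3], y2], y4] - [[[[y1, y5], y3], y4], y2]

In the tensor algebra, words opening y1 carry the y1-anchored form.
Composite bracket: [[y3, [y5, y1]], [y2, y4]]
Applying ab - ba throughout gives 16 signed words (2^4 = 16).
Collect the words opening with y1:
  from y1y5y3y2y4, sign +1: term +[[[[y1, y5], y3], y2], y4]
  from y1y5y3y4y2, sign -1: term -[[[[y1, y5], y3], y4], y2]


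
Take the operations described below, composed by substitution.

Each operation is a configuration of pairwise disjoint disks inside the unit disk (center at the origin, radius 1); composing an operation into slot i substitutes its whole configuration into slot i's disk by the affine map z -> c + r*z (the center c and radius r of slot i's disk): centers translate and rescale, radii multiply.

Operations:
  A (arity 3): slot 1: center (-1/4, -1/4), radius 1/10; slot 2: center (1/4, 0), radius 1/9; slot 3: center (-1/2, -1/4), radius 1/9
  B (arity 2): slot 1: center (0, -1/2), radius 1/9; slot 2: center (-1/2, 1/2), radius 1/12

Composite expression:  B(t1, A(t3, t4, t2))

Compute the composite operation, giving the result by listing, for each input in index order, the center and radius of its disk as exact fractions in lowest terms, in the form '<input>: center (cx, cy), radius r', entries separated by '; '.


t1: center (0, -1/2), radius 1/9; t2: center (-13/24, 23/48), radius 1/108; t3: center (-25/48, 23/48), radius 1/120; t4: center (-23/48, 1/2), radius 1/108


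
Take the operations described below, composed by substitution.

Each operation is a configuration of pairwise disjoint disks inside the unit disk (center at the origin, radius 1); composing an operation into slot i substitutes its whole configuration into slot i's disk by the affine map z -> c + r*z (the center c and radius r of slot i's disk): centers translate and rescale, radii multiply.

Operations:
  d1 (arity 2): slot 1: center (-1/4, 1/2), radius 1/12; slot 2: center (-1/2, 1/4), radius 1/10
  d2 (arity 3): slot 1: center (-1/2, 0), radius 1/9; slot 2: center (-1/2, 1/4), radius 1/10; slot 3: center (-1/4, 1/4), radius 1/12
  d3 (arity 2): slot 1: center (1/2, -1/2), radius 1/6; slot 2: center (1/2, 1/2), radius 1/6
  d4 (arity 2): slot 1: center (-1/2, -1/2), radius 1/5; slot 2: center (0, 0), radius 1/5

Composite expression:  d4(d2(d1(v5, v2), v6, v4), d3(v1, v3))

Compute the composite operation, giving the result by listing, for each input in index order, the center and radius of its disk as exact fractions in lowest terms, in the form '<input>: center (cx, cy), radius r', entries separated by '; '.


v1: center (1/10, -1/10), radius 1/30; v2: center (-11/18, -89/180), radius 1/450; v3: center (1/10, 1/10), radius 1/30; v4: center (-11/20, -9/20), radius 1/60; v5: center (-109/180, -22/45), radius 1/540; v6: center (-3/5, -9/20), radius 1/50

Follow each v-input down from d4: c' goes to c + r*c', radius to r*r'.
tracing v5 down its 3-map path: center (-109/180, -22/45), radius 1/540
tracing v2 down its 3-map path: center (-11/18, -89/180), radius 1/450
tracing v6 down its 2-map path: center (-3/5, -9/20), radius 1/50
tracing v4 down its 2-map path: center (-11/20, -9/20), radius 1/60
tracing v1 down its 2-map path: center (1/10, -1/10), radius 1/30
tracing v3 down its 2-map path: center (1/10, 1/10), radius 1/30


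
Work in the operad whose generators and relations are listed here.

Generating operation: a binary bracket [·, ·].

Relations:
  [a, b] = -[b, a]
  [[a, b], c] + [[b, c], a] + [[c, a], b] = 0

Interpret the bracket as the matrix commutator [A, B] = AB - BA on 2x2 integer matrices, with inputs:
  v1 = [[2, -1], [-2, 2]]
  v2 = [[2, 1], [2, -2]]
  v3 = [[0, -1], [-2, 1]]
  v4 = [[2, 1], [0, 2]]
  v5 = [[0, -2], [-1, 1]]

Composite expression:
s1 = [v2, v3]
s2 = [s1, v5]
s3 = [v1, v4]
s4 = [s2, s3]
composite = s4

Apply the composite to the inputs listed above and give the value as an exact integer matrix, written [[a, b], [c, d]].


[v2, v3] = [[0, -3], [6, 0]]
[[v2, v3], v5] = [[15, -3], [-6, -15]]
[v1, v4] = [[2, 0], [0, -2]]
[[[v2, v3], v5], [v1, v4]] = [[0, 12], [-24, 0]]

[[0, 12], [-24, 0]]


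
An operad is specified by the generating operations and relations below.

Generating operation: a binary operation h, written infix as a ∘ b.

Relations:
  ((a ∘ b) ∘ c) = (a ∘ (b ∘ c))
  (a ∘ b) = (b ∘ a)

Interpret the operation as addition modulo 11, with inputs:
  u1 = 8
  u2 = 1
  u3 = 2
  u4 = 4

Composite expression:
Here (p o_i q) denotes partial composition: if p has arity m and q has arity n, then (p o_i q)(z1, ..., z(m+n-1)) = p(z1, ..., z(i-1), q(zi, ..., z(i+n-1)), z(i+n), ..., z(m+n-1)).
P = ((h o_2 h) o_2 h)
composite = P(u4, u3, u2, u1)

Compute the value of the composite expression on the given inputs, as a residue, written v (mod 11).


4 (mod 11)


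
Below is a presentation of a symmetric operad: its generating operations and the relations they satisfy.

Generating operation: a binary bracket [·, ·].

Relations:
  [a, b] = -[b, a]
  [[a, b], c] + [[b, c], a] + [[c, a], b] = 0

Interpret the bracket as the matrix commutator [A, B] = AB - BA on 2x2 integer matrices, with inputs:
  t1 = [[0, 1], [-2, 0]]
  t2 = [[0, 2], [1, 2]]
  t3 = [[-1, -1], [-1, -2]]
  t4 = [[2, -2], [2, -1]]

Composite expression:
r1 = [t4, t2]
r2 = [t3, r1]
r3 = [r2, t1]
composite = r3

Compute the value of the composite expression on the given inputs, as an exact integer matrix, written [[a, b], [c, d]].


[[1, 18], [36, -1]]


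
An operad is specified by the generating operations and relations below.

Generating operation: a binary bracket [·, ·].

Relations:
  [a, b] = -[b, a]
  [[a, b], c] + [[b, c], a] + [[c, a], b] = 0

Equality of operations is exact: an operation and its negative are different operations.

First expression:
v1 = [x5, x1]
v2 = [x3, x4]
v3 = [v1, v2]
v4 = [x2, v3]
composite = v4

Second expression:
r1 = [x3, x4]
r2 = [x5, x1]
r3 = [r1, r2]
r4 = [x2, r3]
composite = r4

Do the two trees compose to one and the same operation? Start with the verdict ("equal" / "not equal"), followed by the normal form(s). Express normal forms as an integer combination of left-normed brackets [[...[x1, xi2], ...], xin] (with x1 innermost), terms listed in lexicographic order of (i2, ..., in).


Reducing the first expression gives [[[[x1, x5], x3], x4], x2] - [[[[x1, x5], x4], x3], x2]
Reducing the second expression gives -[[[[x1, x5], x3], x4], x2] + [[[[x1, x5], x4], x3], x2]
The normal forms differ: not equal.

not equal — first [[[[x1, x5], x3], x4], x2] - [[[[x1, x5], x4], x3], x2], second -[[[[x1, x5], x3], x4], x2] + [[[[x1, x5], x4], x3], x2]


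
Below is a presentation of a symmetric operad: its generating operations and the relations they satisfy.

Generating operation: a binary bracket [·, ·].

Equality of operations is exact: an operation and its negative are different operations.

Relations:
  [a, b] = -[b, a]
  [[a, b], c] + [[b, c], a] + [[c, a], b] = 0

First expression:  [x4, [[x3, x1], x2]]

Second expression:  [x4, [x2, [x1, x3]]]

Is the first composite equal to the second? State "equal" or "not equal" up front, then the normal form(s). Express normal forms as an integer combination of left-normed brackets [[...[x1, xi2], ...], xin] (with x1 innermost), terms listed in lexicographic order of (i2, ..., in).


The first expression, normalized: [[[x1, x3], x2], x4]
The second expression, normalized: [[[x1, x3], x2], x4]
One common form — equal.

equal: each reduces to [[[x1, x3], x2], x4]


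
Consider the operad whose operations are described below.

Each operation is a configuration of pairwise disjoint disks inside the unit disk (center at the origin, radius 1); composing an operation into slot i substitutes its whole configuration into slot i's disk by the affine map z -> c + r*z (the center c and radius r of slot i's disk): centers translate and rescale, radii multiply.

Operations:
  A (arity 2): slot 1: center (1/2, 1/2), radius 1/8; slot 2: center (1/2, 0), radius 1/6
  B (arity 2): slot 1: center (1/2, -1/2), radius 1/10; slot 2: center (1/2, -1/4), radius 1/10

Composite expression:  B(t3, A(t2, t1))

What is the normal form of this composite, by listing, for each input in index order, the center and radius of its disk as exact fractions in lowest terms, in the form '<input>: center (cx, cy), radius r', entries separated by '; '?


t1: center (11/20, -1/4), radius 1/60; t2: center (11/20, -1/5), radius 1/80; t3: center (1/2, -1/2), radius 1/10

Below B, radii multiply path by path; the t-disk centers shift.
t3 passes through 1 substitution, ending at center (1/2, -1/2), radius 1/10
t2 passes through 2 substitutions, ending at center (11/20, -1/5), radius 1/80
t1 passes through 2 substitutions, ending at center (11/20, -1/4), radius 1/60


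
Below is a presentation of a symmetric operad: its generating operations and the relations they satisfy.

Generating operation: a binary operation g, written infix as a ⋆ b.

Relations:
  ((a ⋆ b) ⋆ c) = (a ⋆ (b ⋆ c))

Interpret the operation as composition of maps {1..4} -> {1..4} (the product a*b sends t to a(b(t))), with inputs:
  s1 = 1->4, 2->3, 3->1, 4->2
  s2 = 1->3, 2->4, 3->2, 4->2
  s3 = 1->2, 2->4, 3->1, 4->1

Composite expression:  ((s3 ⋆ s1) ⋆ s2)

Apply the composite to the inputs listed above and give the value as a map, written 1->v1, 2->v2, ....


(s3 ⋆ s1) = 1->1, 2->1, 3->2, 4->4
((s3 ⋆ s1) ⋆ s2) = 1->2, 2->4, 3->1, 4->1

1->2, 2->4, 3->1, 4->1


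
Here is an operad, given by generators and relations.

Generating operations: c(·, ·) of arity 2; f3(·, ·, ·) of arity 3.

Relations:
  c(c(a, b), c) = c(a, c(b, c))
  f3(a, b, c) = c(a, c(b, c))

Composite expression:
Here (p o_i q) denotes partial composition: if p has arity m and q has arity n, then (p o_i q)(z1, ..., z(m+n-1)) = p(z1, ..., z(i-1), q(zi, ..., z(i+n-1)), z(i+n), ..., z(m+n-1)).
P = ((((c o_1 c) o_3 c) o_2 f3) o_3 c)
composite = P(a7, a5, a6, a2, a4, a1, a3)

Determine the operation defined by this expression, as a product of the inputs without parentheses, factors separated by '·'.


Key point: c is associative — brackets drop, the a-order remains.
c(a6, a2) flattens to a6 · a2
f3(a5, c(a6, a2), a4) flattens to a5 · a6 · a2 · a4
c(a7, f3(a5, c(a6, a2), a4)) flattens to a7 · a5 · a6 · a2 · a4
c(a1, a3) flattens to a1 · a3
c(c(a7, f3(a5, c(a6, a2), a4)), c(a1, a3)) flattens to a7 · a5 · a6 · a2 · a4 · a1 · a3

a7 · a5 · a6 · a2 · a4 · a1 · a3


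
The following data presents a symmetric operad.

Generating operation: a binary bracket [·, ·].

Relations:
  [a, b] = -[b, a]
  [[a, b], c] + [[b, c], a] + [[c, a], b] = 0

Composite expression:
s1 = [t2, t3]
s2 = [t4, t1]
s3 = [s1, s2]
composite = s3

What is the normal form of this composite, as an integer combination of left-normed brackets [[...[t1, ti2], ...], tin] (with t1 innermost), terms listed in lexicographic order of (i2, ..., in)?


[[[t1, t4], t2], t3] - [[[t1, t4], t3], t2]

Antisymmetry and Jacobi reduce to t1-anchored left-normed brackets.
Composite bracket: [[t2, t3], [t4, t1]]
Full expansion: 8 signed words from ab - ba (2^3 = 8).
Keep just the words that open with t1:
  from t1t4t2t3, sign +1: term +[[[t1, t4], t2], t3]
  from t1t4t3t2, sign -1: term -[[[t1, t4], t3], t2]


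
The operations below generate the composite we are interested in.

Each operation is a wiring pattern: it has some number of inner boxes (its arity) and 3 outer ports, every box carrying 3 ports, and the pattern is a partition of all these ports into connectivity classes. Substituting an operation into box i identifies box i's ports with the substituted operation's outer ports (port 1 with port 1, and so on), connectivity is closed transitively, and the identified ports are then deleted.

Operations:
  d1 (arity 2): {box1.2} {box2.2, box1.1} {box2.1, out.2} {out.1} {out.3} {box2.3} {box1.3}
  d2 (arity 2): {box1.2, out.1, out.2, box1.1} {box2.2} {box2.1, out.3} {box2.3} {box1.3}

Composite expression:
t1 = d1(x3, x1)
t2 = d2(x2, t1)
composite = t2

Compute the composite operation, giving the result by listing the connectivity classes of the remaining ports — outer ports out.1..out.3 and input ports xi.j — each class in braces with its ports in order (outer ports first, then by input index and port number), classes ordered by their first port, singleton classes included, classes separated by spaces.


{out.1, out.2, x2.1, x2.2} {out.3} {x1.1} {x1.2, x3.1} {x1.3} {x2.3} {x3.2} {x3.3}

Connectivity passes through glued d2-boundaries; trace each wire chain.
after d1, the pattern on (x3, x1) reads {out.1} {out.2, x1.1} {out.3} {x1.2, x3.1} {x1.3} {x3.2} {x3.3} (out.j = its outer ports)
after d2, the pattern on (x2, x3, x1) reads {out.1, out.2, x2.1, x2.2} {out.3} {x1.1} {x1.2, x3.1} {x1.3} {x2.3} {x3.2} {x3.3} (out.j = its outer ports)


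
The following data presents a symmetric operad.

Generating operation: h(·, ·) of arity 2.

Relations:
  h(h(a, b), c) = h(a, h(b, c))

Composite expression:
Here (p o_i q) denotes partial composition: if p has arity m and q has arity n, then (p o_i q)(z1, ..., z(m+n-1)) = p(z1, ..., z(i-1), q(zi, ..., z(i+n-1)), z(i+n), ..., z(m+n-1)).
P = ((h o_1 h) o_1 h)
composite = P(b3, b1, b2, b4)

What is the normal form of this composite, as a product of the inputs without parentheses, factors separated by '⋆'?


b3 ⋆ b1 ⋆ b2 ⋆ b4

Under associativity of h, the answer is the b's in reading order.
h(b3, b1) flattens to b3 ⋆ b1
h(h(b3, b1), b2) flattens to b3 ⋆ b1 ⋆ b2
h(h(h(b3, b1), b2), b4) flattens to b3 ⋆ b1 ⋆ b2 ⋆ b4


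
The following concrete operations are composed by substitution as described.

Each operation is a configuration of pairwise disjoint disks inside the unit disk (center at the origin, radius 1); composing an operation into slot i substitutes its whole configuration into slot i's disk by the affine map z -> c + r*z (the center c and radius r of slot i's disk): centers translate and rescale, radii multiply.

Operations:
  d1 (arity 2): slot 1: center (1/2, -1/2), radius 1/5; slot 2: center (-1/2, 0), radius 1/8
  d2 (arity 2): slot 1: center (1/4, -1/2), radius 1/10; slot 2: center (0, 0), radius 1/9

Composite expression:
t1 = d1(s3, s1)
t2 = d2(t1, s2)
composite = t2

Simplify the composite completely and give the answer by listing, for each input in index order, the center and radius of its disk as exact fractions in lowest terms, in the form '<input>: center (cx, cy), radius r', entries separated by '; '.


s1: center (1/5, -1/2), radius 1/80; s2: center (0, 0), radius 1/9; s3: center (3/10, -11/20), radius 1/50

Only the slot chain above each s matters under d2; compose those maps.
input s3: composing its 2 substitution steps yields center (3/10, -11/20), radius 1/50
input s1: composing its 2 substitution steps yields center (1/5, -1/2), radius 1/80
input s2: composing its 1 substitution step yields center (0, 0), radius 1/9


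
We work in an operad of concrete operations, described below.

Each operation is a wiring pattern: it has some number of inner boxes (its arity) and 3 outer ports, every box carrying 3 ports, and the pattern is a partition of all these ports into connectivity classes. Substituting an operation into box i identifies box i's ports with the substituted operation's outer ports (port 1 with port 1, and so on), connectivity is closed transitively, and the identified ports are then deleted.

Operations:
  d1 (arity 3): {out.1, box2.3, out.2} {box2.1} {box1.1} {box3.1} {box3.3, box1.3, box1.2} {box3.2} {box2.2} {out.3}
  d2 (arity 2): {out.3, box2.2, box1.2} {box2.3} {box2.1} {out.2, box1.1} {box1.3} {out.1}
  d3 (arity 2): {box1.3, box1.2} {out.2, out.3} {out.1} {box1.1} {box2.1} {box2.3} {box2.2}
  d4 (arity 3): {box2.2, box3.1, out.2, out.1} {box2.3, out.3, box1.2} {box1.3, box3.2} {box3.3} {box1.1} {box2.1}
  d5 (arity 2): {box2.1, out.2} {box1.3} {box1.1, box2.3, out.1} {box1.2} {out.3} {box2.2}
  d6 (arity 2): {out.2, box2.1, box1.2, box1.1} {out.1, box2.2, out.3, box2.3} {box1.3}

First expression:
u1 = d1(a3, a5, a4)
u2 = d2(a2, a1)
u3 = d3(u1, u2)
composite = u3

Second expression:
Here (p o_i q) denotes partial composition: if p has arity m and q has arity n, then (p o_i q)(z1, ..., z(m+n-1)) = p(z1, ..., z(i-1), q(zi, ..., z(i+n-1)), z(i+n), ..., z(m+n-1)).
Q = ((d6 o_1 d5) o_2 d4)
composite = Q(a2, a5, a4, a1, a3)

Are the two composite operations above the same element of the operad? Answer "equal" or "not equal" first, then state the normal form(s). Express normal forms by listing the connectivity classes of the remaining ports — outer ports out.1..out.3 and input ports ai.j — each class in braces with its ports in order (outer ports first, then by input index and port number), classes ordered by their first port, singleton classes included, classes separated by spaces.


not equal; first: {out.1} {out.2, out.3} {a1.1} {a1.2, a2.2} {a1.3} {a2.1} {a2.3} {a3.1} {a3.2, a3.3, a4.3} {a4.1} {a4.2} {a5.1} {a5.2} {a5.3}; second: {out.1, out.3, a3.2, a3.3} {out.2, a1.1, a2.1, a3.1, a4.2, a4.3, a5.2} {a1.2, a5.3} {a1.3} {a2.2} {a2.3} {a4.1} {a5.1}

Normal form of the first expression: {out.1} {out.2, out.3} {a1.1} {a1.2, a2.2} {a1.3} {a2.1} {a2.3} {a3.1} {a3.2, a3.3, a4.3} {a4.1} {a4.2} {a5.1} {a5.2} {a5.3}
Normal form of the second expression: {out.1, out.3, a3.2, a3.3} {out.2, a1.1, a2.1, a3.1, a4.2, a4.3, a5.2} {a1.2, a5.3} {a1.3} {a2.2} {a2.3} {a4.1} {a5.1}
No match — not equal.
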